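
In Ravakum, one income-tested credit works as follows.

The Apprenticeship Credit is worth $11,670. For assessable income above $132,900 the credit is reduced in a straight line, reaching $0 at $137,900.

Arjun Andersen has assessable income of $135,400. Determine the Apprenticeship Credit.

Apprenticeship Credit: $135,400 is $2,500 into a $5,000 phase-out range, leaving 2,500/5,000 of the credit: $11,670 × 2,500/5,000 = $5,835.

$5,835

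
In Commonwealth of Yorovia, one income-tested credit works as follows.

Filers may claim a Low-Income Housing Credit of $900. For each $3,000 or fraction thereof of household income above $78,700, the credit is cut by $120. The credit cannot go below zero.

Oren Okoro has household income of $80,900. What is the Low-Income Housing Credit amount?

$780

Low-Income Housing Credit: income exceeds $78,700 by $2,200, which is 1 full-or-partial $3,000 increment; reduction = 1 × $120 = $120, leaving $780.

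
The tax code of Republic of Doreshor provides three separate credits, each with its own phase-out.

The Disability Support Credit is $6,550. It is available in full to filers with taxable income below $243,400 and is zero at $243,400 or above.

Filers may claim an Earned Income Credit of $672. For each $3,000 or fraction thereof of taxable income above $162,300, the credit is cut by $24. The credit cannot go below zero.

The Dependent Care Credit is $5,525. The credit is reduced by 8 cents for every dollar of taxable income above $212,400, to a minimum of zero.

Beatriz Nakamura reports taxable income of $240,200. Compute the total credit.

Disability Support Credit: $240,200 is below the $243,400 cutoff, so the full $6,550 applies.
Earned Income Credit: income exceeds $162,300 by $77,900, which is 26 full-or-partial $3,000 increments; reduction = 26 × $24 = $624, leaving $48.
Dependent Care Credit: 8% of the $27,800 excess over $212,400 is $2,224; credit = $5,525 − $2,224 = $3,301.
Total: $6,550 + $48 + $3,301 = $9,899.

$9,899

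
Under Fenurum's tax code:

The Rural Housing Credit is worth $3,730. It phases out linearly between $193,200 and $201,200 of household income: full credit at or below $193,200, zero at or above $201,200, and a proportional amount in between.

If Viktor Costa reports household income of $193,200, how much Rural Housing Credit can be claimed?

Rural Housing Credit: $193,200 is at or below the $193,200 threshold, so the full $3,730 applies.

$3,730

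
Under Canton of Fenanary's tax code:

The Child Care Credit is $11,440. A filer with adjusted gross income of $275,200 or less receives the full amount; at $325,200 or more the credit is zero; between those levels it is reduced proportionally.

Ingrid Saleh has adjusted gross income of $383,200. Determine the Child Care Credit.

$0

Child Care Credit: $383,200 is at or above $325,200, so the credit is $0.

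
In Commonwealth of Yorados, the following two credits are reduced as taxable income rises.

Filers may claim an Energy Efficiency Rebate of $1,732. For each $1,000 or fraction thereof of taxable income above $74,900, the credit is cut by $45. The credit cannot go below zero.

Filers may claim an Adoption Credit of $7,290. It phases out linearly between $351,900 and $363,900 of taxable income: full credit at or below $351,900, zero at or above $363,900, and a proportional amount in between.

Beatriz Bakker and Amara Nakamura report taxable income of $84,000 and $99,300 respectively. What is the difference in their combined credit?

$675

Beatriz ($84,000): Energy Efficiency Rebate: income exceeds $74,900 by $9,100, which is 10 full-or-partial $1,000 increments; reduction = 10 × $45 = $450, leaving $1,282. Adoption Credit: $84,000 is at or below the $351,900 threshold, so the full $7,290 applies. total $1,282 + $7,290 = $8,572
Amara ($99,300): Energy Efficiency Rebate: income exceeds $74,900 by $24,400, which is 25 full-or-partial $1,000 increments; reduction = 25 × $45 = $1,125, leaving $607. Adoption Credit: $99,300 is at or below the $351,900 threshold, so the full $7,290 applies. total $607 + $7,290 = $7,897
Difference: |$8,572 − $7,897| = $675.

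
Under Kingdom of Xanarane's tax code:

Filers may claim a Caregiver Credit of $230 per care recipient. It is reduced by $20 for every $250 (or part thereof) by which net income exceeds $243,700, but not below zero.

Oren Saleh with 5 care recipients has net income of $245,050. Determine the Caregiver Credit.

Caregiver Credit: base = 5 × $230 = $1,150. income exceeds $243,700 by $1,350, which is 6 full-or-partial $250 increments; reduction = 6 × $20 = $120, leaving $1,030.

$1,030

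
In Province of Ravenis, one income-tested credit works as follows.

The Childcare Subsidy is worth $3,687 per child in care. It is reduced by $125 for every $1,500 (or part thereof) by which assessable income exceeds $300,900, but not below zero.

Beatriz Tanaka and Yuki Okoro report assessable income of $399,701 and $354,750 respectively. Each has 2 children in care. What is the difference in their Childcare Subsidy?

$2,874

Beatriz ($399,701): Childcare Subsidy: base = 2 × $3,687 = $7,374. income exceeds $300,900 by $98,801 → 66 increments × $125 = $8,250 ≥ base, so the credit is $0.
Yuki ($354,750): Childcare Subsidy: base = 2 × $3,687 = $7,374. income exceeds $300,900 by $53,850, which is 36 full-or-partial $1,500 increments; reduction = 36 × $125 = $4,500, leaving $2,874.
Difference: |$0 − $2,874| = $2,874.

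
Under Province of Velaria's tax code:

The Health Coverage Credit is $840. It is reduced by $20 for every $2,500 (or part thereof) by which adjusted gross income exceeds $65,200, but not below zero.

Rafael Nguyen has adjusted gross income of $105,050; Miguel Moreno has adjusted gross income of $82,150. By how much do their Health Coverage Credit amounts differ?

Rafael ($105,050): Health Coverage Credit: income exceeds $65,200 by $39,850, which is 16 full-or-partial $2,500 increments; reduction = 16 × $20 = $320, leaving $520.
Miguel ($82,150): Health Coverage Credit: income exceeds $65,200 by $16,950, which is 7 full-or-partial $2,500 increments; reduction = 7 × $20 = $140, leaving $700.
Difference: |$520 − $700| = $180.

$180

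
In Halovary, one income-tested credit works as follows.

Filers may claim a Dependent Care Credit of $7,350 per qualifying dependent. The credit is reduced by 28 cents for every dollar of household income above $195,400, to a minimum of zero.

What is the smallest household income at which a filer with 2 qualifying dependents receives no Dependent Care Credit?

$247,900

Full credit = 2 × $7,350 = $14,700.
The credit falls by 28% of each dollar above $195,400, so it reaches zero when the excess is $14,700 / 28% = $52,500: income = $195,400 + $52,500 = $247,900.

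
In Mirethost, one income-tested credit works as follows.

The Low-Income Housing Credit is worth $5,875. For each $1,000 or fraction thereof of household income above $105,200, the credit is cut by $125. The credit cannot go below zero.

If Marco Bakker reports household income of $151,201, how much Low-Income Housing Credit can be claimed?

Low-Income Housing Credit: income exceeds $105,200 by $46,001 → 47 increments × $125 = $5,875 ≥ base, so the credit is $0.

$0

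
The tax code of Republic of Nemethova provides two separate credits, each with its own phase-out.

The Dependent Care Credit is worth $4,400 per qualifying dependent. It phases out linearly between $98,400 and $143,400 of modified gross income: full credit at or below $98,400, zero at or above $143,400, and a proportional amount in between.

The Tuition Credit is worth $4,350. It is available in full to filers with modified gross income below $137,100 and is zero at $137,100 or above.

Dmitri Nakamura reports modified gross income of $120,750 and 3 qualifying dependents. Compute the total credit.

Dependent Care Credit: base = 3 × $4,400 = $13,200. $120,750 is $22,350 into a $45,000 phase-out range, leaving 22,650/45,000 of the credit: $13,200 × 22,650/45,000 = $6,644.
Tuition Credit: $120,750 is below the $137,100 cutoff, so the full $4,350 applies.
Total: $6,644 + $4,350 = $10,994.

$10,994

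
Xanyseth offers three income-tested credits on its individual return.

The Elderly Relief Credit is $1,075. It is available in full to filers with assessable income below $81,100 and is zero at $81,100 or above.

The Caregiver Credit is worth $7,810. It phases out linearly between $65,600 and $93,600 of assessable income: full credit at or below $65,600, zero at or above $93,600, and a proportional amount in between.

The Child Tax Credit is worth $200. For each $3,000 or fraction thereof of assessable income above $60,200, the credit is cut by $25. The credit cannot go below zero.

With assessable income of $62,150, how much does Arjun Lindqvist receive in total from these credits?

$9,060

Elderly Relief Credit: $62,150 is below the $81,100 cutoff, so the full $1,075 applies.
Caregiver Credit: $62,150 is at or below the $65,600 threshold, so the full $7,810 applies.
Child Tax Credit: income exceeds $60,200 by $1,950, which is 1 full-or-partial $3,000 increment; reduction = 1 × $25 = $25, leaving $175.
Total: $1,075 + $7,810 + $175 = $9,060.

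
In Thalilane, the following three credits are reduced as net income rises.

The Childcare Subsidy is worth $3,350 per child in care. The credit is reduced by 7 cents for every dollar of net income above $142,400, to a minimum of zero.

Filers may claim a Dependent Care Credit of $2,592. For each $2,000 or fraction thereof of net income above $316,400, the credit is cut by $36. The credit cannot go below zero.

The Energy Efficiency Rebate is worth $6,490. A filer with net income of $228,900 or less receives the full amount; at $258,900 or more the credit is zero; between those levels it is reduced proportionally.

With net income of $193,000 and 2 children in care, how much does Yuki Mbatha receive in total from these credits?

Childcare Subsidy: base = 2 × $3,350 = $6,700. 7% of the $50,600 excess over $142,400 is $3,542; credit = $6,700 − $3,542 = $3,158.
Dependent Care Credit: $193,000 is at or below the $316,400 threshold, so the full $2,592 applies.
Energy Efficiency Rebate: $193,000 is at or below the $228,900 threshold, so the full $6,490 applies.
Total: $3,158 + $2,592 + $6,490 = $12,240.

$12,240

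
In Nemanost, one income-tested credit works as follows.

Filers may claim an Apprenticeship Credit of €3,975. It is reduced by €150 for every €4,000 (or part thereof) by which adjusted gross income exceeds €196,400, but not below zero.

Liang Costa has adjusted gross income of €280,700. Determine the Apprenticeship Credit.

€675

Apprenticeship Credit: income exceeds €196,400 by €84,300, which is 22 full-or-partial €4,000 increments; reduction = 22 × €150 = €3,300, leaving €675.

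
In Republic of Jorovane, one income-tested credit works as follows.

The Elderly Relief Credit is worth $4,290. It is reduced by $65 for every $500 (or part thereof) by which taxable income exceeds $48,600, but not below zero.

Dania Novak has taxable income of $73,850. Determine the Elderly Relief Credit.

Elderly Relief Credit: income exceeds $48,600 by $25,250, which is 51 full-or-partial $500 increments; reduction = 51 × $65 = $3,315, leaving $975.

$975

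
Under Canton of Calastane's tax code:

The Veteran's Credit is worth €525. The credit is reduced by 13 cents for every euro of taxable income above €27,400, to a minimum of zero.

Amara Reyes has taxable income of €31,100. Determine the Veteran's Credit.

€44

Veteran's Credit: 13% of the €3,700 excess over €27,400 is €481; credit = €525 − €481 = €44.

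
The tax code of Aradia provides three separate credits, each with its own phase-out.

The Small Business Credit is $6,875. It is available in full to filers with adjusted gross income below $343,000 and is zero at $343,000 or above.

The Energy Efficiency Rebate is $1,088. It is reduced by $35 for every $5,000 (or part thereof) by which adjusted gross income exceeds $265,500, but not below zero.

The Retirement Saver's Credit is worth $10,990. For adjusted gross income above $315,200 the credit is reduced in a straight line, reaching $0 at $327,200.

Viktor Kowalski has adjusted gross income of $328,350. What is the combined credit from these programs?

$7,508

Small Business Credit: $328,350 is below the $343,000 cutoff, so the full $6,875 applies.
Energy Efficiency Rebate: income exceeds $265,500 by $62,850, which is 13 full-or-partial $5,000 increments; reduction = 13 × $35 = $455, leaving $633.
Retirement Saver's Credit: $328,350 is at or above $327,200, so the credit is $0.
Total: $6,875 + $633 + $0 = $7,508.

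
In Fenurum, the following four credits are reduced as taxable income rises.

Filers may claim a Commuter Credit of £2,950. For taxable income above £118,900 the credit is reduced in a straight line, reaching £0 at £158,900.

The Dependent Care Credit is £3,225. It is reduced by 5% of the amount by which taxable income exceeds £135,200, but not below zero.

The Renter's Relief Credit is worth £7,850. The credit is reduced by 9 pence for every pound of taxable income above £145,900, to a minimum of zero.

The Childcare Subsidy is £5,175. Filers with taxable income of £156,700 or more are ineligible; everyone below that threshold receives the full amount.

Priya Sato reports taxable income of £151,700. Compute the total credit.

Commuter Credit: £151,700 is £32,800 into a £40,000 phase-out range, leaving 7,200/40,000 of the credit: £2,950 × 7,200/40,000 = £531.
Dependent Care Credit: 5% of the £16,500 excess over £135,200 is £825; credit = £3,225 − £825 = £2,400.
Renter's Relief Credit: 9% of the £5,800 excess over £145,900 is £522; credit = £7,850 − £522 = £7,328.
Childcare Subsidy: £151,700 is below the £156,700 cutoff, so the full £5,175 applies.
Total: £531 + £2,400 + £7,328 + £5,175 = £15,434.

£15,434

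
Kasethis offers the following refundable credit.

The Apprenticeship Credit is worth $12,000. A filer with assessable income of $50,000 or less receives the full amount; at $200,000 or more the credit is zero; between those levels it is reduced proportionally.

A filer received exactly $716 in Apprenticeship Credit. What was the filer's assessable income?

$191,050

$716 is 716/12,000 of the full $12,000, so 11,284/12,000 of the $150,000 range has been used: income = $50,000 + $150,000 × 11,284/12,000 = $191,050.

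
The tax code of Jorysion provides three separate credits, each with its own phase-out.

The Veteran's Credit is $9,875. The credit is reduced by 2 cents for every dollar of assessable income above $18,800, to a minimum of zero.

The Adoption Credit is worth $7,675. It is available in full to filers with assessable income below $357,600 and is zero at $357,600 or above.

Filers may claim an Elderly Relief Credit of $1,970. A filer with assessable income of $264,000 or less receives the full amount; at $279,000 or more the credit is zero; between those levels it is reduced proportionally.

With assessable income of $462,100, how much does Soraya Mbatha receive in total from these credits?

$1,009

Veteran's Credit: 2% of the $443,300 excess over $18,800 is $8,866; credit = $9,875 − $8,866 = $1,009.
Adoption Credit: $462,100 meets or exceeds the $357,600 cutoff, so the credit is $0.
Elderly Relief Credit: $462,100 is at or above $279,000, so the credit is $0.
Total: $1,009 + $0 + $0 = $1,009.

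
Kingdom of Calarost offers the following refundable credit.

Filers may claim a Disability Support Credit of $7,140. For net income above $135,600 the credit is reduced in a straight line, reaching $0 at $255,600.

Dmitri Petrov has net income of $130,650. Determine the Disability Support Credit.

Disability Support Credit: $130,650 is at or below the $135,600 threshold, so the full $7,140 applies.

$7,140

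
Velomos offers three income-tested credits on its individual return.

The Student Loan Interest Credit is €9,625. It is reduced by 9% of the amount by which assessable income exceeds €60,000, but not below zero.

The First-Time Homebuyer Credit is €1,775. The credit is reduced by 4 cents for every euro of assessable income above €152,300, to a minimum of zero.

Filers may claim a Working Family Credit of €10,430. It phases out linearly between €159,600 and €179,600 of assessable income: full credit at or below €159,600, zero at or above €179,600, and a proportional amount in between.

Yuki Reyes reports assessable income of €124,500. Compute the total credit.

€16,025

Student Loan Interest Credit: 9% of the €64,500 excess over €60,000 is €5,805; credit = €9,625 − €5,805 = €3,820.
First-Time Homebuyer Credit: €124,500 is at or below the €152,300 threshold, so the full €1,775 applies.
Working Family Credit: €124,500 is at or below the €159,600 threshold, so the full €10,430 applies.
Total: €3,820 + €1,775 + €10,430 = €16,025.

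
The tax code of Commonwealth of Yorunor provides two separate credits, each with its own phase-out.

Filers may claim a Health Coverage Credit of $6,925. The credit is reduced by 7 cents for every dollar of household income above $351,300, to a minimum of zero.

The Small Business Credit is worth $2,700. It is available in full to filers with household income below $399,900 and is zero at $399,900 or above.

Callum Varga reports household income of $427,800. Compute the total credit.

$1,570

Health Coverage Credit: 7% of the $76,500 excess over $351,300 is $5,355; credit = $6,925 − $5,355 = $1,570.
Small Business Credit: $427,800 meets or exceeds the $399,900 cutoff, so the credit is $0.
Total: $1,570 + $0 = $1,570.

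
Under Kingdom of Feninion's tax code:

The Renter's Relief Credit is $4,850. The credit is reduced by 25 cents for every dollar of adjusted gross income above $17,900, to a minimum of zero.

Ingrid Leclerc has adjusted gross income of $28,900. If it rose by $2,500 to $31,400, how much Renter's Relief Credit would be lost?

$625

At $28,900 — 25% of the $11,000 excess over $17,900 is $2,750; credit = $4,850 − $2,750 = $2,100.
At $31,400 — 25% of the $13,500 excess over $17,900 is $3,375; credit = $4,850 − $3,375 = $1,475.
Lost: $2,100 − $1,475 = $625.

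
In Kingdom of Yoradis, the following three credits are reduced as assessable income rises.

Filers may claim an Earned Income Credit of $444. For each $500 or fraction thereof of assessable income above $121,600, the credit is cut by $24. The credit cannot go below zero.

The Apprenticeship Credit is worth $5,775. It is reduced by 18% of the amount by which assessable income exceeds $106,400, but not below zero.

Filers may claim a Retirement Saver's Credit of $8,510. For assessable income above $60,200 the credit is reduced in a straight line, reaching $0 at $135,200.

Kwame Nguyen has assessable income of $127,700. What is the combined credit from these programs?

$2,924

Earned Income Credit: income exceeds $121,600 by $6,100, which is 13 full-or-partial $500 increments; reduction = 13 × $24 = $312, leaving $132.
Apprenticeship Credit: 18% of the $21,300 excess over $106,400 is $3,834; credit = $5,775 − $3,834 = $1,941.
Retirement Saver's Credit: $127,700 is $67,500 into a $75,000 phase-out range, leaving 7,500/75,000 of the credit: $8,510 × 7,500/75,000 = $851.
Total: $132 + $1,941 + $851 = $2,924.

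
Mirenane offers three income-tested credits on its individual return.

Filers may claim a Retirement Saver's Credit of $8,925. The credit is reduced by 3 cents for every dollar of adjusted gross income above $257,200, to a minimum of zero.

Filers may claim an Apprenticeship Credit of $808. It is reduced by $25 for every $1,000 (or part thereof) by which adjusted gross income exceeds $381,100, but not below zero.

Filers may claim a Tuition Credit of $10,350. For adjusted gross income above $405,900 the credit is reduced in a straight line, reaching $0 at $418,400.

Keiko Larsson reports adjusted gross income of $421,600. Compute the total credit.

$3,993

Retirement Saver's Credit: 3% of the $164,400 excess over $257,200 is $4,932; credit = $8,925 − $4,932 = $3,993.
Apprenticeship Credit: income exceeds $381,100 by $40,500 → 41 increments × $25 = $1,025 ≥ base, so the credit is $0.
Tuition Credit: $421,600 is at or above $418,400, so the credit is $0.
Total: $3,993 + $0 + $0 = $3,993.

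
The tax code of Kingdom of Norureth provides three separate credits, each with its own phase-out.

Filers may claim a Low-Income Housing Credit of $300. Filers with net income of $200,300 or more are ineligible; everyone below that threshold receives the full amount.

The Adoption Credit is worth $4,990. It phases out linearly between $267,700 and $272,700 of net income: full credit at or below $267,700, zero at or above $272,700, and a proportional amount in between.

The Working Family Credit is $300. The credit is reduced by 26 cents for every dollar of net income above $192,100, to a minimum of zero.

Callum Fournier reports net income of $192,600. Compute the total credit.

Low-Income Housing Credit: $192,600 is below the $200,300 cutoff, so the full $300 applies.
Adoption Credit: $192,600 is at or below the $267,700 threshold, so the full $4,990 applies.
Working Family Credit: 26% of the $500 excess over $192,100 is $130; credit = $300 − $130 = $170.
Total: $300 + $4,990 + $170 = $5,460.

$5,460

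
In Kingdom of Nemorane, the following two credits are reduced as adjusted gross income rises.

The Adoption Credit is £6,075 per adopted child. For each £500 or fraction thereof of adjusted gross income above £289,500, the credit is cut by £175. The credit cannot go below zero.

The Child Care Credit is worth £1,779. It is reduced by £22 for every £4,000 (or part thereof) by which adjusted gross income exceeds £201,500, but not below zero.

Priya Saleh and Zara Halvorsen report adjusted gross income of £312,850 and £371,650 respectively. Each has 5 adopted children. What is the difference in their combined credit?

Priya (£312,850): Adoption Credit: base = 5 × £6,075 = £30,375. income exceeds £289,500 by £23,350, which is 47 full-or-partial £500 increments; reduction = 47 × £175 = £8,225, leaving £22,150. Child Care Credit: income exceeds £201,500 by £111,350, which is 28 full-or-partial £4,000 increments; reduction = 28 × £22 = £616, leaving £1,163. total £22,150 + £1,163 = £23,313
Zara (£371,650): Adoption Credit: base = 5 × £6,075 = £30,375. income exceeds £289,500 by £82,150, which is 165 full-or-partial £500 increments; reduction = 165 × £175 = £28,875, leaving £1,500. Child Care Credit: income exceeds £201,500 by £170,150, which is 43 full-or-partial £4,000 increments; reduction = 43 × £22 = £946, leaving £833. total £1,500 + £833 = £2,333
Difference: |£23,313 − £2,333| = £20,980.

£20,980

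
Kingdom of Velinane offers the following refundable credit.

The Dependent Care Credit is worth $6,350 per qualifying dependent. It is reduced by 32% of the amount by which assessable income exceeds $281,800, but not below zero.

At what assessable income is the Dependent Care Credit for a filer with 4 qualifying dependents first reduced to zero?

Full credit = 4 × $6,350 = $25,400.
The credit falls by 32% of each dollar above $281,800, so it reaches zero when the excess is $25,400 / 32% = $79,375: income = $281,800 + $79,375 = $361,175.

$361,175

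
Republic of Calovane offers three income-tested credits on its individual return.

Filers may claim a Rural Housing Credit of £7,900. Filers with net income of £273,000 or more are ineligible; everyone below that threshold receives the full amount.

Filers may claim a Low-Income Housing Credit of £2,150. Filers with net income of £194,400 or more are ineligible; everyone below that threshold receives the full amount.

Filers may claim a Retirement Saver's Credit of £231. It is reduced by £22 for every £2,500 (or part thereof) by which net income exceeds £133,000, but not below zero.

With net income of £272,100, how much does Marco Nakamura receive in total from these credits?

Rural Housing Credit: £272,100 is below the £273,000 cutoff, so the full £7,900 applies.
Low-Income Housing Credit: £272,100 meets or exceeds the £194,400 cutoff, so the credit is £0.
Retirement Saver's Credit: income exceeds £133,000 by £139,100 → 56 increments × £22 = £1,232 ≥ base, so the credit is £0.
Total: £7,900 + £0 + £0 = £7,900.

£7,900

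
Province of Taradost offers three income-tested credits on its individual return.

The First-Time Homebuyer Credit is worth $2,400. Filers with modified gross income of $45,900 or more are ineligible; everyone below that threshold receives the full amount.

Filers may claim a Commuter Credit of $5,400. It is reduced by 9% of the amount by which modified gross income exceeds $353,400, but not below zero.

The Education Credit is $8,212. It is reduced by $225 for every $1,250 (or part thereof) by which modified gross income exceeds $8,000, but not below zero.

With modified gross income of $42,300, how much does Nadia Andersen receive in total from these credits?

$9,712

First-Time Homebuyer Credit: $42,300 is below the $45,900 cutoff, so the full $2,400 applies.
Commuter Credit: $42,300 is at or below the $353,400 threshold, so the full $5,400 applies.
Education Credit: income exceeds $8,000 by $34,300, which is 28 full-or-partial $1,250 increments; reduction = 28 × $225 = $6,300, leaving $1,912.
Total: $2,400 + $5,400 + $1,912 = $9,712.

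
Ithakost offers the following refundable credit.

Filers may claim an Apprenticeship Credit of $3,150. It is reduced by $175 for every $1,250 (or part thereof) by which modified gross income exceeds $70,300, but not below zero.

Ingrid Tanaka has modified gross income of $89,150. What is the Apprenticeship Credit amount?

$350

Apprenticeship Credit: income exceeds $70,300 by $18,850, which is 16 full-or-partial $1,250 increments; reduction = 16 × $175 = $2,800, leaving $350.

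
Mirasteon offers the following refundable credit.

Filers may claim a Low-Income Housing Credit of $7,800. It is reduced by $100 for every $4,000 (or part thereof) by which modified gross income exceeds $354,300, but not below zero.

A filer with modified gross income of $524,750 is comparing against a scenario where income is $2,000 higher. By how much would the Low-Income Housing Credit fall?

$100

At $524,750 — income exceeds $354,300 by $170,450, which is 43 full-or-partial $4,000 increments; reduction = 43 × $100 = $4,300, leaving $3,500.
At $526,750 — income exceeds $354,300 by $172,450, which is 44 full-or-partial $4,000 increments; reduction = 44 × $100 = $4,400, leaving $3,400.
Lost: $3,500 − $3,400 = $100.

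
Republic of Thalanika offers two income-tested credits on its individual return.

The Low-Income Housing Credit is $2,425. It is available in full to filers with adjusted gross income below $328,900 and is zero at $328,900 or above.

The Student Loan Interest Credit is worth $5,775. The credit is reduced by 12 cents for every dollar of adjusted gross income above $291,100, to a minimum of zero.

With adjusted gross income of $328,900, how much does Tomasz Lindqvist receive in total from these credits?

$1,239

Low-Income Housing Credit: $328,900 meets or exceeds the $328,900 cutoff, so the credit is $0.
Student Loan Interest Credit: 12% of the $37,800 excess over $291,100 is $4,536; credit = $5,775 − $4,536 = $1,239.
Total: $0 + $1,239 = $1,239.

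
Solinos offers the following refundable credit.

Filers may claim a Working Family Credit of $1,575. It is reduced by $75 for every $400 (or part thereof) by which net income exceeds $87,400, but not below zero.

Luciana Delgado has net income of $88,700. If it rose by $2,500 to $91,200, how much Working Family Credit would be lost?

$450

At $88,700 — income exceeds $87,400 by $1,300, which is 4 full-or-partial $400 increments; reduction = 4 × $75 = $300, leaving $1,275.
At $91,200 — income exceeds $87,400 by $3,800, which is 10 full-or-partial $400 increments; reduction = 10 × $75 = $750, leaving $825.
Lost: $1,275 − $825 = $450.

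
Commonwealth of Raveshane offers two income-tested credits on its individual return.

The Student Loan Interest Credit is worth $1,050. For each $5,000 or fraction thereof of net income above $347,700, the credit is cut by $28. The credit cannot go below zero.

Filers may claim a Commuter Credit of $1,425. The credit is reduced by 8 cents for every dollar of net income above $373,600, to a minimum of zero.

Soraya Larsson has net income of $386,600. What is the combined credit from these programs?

$1,211

Student Loan Interest Credit: income exceeds $347,700 by $38,900, which is 8 full-or-partial $5,000 increments; reduction = 8 × $28 = $224, leaving $826.
Commuter Credit: 8% of the $13,000 excess over $373,600 is $1,040; credit = $1,425 − $1,040 = $385.
Total: $826 + $385 = $1,211.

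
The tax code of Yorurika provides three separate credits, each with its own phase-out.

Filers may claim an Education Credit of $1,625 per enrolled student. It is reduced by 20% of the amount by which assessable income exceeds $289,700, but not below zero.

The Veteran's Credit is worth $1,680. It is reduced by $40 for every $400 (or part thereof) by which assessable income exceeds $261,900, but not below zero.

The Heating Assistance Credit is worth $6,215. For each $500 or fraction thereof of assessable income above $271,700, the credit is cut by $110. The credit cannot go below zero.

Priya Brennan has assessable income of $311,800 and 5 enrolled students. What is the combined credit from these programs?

Education Credit: base = 5 × $1,625 = $8,125. 20% of the $22,100 excess over $289,700 is $4,420; credit = $8,125 − $4,420 = $3,705.
Veteran's Credit: income exceeds $261,900 by $49,900 → 125 increments × $40 = $5,000 ≥ base, so the credit is $0.
Heating Assistance Credit: income exceeds $271,700 by $40,100 → 81 increments × $110 = $8,910 ≥ base, so the credit is $0.
Total: $3,705 + $0 + $0 = $3,705.

$3,705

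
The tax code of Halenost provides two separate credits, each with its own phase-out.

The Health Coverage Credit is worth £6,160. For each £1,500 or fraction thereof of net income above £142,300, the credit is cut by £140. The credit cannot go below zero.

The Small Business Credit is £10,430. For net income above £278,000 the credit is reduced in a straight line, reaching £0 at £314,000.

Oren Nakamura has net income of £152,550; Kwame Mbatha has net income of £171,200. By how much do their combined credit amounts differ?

Oren (£152,550): Health Coverage Credit: income exceeds £142,300 by £10,250, which is 7 full-or-partial £1,500 increments; reduction = 7 × £140 = £980, leaving £5,180. Small Business Credit: £152,550 is at or below the £278,000 threshold, so the full £10,430 applies. total £5,180 + £10,430 = £15,610
Kwame (£171,200): Health Coverage Credit: income exceeds £142,300 by £28,900, which is 20 full-or-partial £1,500 increments; reduction = 20 × £140 = £2,800, leaving £3,360. Small Business Credit: £171,200 is at or below the £278,000 threshold, so the full £10,430 applies. total £3,360 + £10,430 = £13,790
Difference: |£15,610 − £13,790| = £1,820.

£1,820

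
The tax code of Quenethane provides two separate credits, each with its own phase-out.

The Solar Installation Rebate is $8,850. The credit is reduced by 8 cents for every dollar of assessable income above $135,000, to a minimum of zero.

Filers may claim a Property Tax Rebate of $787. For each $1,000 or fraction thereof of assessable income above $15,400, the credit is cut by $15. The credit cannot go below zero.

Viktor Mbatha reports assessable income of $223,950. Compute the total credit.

Solar Installation Rebate: 8% of the $88,950 excess over $135,000 is $7,116; credit = $8,850 − $7,116 = $1,734.
Property Tax Rebate: income exceeds $15,400 by $208,550 → 209 increments × $15 = $3,135 ≥ base, so the credit is $0.
Total: $1,734 + $0 = $1,734.

$1,734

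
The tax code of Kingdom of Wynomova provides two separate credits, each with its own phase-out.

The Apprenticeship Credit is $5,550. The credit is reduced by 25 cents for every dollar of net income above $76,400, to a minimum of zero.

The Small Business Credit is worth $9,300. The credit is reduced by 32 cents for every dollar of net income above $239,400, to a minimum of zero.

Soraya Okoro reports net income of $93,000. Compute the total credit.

$10,700

Apprenticeship Credit: 25% of the $16,600 excess over $76,400 is $4,150; credit = $5,550 − $4,150 = $1,400.
Small Business Credit: $93,000 is at or below the $239,400 threshold, so the full $9,300 applies.
Total: $1,400 + $9,300 = $10,700.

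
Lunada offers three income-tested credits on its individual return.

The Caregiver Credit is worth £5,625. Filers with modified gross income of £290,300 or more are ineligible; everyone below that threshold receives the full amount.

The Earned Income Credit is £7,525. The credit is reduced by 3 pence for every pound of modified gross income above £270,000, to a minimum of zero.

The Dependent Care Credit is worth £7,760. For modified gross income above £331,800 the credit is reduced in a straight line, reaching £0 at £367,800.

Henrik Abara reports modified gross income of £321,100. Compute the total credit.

£13,752

Caregiver Credit: £321,100 meets or exceeds the £290,300 cutoff, so the credit is £0.
Earned Income Credit: 3% of the £51,100 excess over £270,000 is £1,533; credit = £7,525 − £1,533 = £5,992.
Dependent Care Credit: £321,100 is at or below the £331,800 threshold, so the full £7,760 applies.
Total: £0 + £5,992 + £7,760 = £13,752.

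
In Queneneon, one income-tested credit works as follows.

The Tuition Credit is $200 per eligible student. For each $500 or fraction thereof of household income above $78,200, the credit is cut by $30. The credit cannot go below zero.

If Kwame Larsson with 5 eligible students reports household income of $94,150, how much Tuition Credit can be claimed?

Tuition Credit: base = 5 × $200 = $1,000. income exceeds $78,200 by $15,950, which is 32 full-or-partial $500 increments; reduction = 32 × $30 = $960, leaving $40.

$40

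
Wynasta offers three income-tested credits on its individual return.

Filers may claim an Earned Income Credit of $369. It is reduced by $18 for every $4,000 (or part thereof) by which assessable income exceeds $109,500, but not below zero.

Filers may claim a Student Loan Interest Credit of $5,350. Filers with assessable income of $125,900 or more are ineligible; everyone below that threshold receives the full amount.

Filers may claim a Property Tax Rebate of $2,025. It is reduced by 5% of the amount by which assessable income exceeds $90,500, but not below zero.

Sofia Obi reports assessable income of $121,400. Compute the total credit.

$6,145

Earned Income Credit: income exceeds $109,500 by $11,900, which is 3 full-or-partial $4,000 increments; reduction = 3 × $18 = $54, leaving $315.
Student Loan Interest Credit: $121,400 is below the $125,900 cutoff, so the full $5,350 applies.
Property Tax Rebate: 5% of the $30,900 excess over $90,500 is $1,545; credit = $2,025 − $1,545 = $480.
Total: $315 + $5,350 + $480 = $6,145.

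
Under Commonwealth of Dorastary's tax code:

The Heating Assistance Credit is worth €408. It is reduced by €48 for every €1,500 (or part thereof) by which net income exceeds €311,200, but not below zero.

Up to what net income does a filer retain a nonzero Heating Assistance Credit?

After 8 increments the reduction is 8 × €48 = €384, leaving €24; one more increment wipes it out. Increment 8 ends at excess 8 × €1,500 = €12,000, so the highest qualifying income is €311,200 + €12,000 = €323,200.

€323,200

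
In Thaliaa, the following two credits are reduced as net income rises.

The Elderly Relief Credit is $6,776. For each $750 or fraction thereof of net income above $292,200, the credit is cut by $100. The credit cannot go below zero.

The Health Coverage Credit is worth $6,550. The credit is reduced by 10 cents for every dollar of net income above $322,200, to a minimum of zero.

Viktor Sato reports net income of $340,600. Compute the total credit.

$4,986

Elderly Relief Credit: income exceeds $292,200 by $48,400, which is 65 full-or-partial $750 increments; reduction = 65 × $100 = $6,500, leaving $276.
Health Coverage Credit: 10% of the $18,400 excess over $322,200 is $1,840; credit = $6,550 − $1,840 = $4,710.
Total: $276 + $4,710 = $4,986.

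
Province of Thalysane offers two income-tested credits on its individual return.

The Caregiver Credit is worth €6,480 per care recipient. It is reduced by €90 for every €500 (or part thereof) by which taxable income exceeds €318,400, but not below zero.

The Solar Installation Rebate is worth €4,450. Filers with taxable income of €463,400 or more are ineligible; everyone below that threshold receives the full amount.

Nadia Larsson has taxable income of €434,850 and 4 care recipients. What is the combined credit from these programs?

€9,400

Caregiver Credit: base = 4 × €6,480 = €25,920. income exceeds €318,400 by €116,450, which is 233 full-or-partial €500 increments; reduction = 233 × €90 = €20,970, leaving €4,950.
Solar Installation Rebate: €434,850 is below the €463,400 cutoff, so the full €4,450 applies.
Total: €4,950 + €4,450 = €9,400.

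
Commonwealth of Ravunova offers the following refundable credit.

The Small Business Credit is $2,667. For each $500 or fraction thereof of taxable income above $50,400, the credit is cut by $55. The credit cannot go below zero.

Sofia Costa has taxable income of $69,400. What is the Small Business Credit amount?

Small Business Credit: income exceeds $50,400 by $19,000, which is 38 full-or-partial $500 increments; reduction = 38 × $55 = $2,090, leaving $577.

$577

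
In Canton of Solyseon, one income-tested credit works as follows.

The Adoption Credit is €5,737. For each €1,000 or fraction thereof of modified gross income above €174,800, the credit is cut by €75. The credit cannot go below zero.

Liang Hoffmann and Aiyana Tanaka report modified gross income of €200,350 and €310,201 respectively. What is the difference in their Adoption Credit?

€3,787

Liang (€200,350): Adoption Credit: income exceeds €174,800 by €25,550, which is 26 full-or-partial €1,000 increments; reduction = 26 × €75 = €1,950, leaving €3,787.
Aiyana (€310,201): Adoption Credit: income exceeds €174,800 by €135,401 → 136 increments × €75 = €10,200 ≥ base, so the credit is €0.
Difference: |€3,787 − €0| = €3,787.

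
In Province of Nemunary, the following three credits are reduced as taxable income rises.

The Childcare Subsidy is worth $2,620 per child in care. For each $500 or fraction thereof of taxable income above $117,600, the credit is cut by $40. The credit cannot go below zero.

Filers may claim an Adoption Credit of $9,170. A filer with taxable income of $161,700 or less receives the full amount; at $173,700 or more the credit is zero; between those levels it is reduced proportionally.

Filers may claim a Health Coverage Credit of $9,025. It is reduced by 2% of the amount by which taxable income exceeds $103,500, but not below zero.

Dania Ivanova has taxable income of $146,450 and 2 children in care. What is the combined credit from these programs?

Childcare Subsidy: base = 2 × $2,620 = $5,240. income exceeds $117,600 by $28,850, which is 58 full-or-partial $500 increments; reduction = 58 × $40 = $2,320, leaving $2,920.
Adoption Credit: $146,450 is at or below the $161,700 threshold, so the full $9,170 applies.
Health Coverage Credit: 2% of the $42,950 excess over $103,500 is $859; credit = $9,025 − $859 = $8,166.
Total: $2,920 + $9,170 + $8,166 = $20,256.

$20,256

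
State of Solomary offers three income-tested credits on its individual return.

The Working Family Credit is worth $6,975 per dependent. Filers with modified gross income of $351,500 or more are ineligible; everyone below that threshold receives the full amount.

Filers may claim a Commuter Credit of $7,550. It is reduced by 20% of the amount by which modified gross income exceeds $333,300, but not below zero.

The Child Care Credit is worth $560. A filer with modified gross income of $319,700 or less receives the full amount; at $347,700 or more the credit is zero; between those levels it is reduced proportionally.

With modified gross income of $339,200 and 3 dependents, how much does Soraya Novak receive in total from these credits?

$27,465

Working Family Credit: base = 3 × $6,975 = $20,925. $339,200 is below the $351,500 cutoff, so the full $20,925 applies.
Commuter Credit: 20% of the $5,900 excess over $333,300 is $1,180; credit = $7,550 − $1,180 = $6,370.
Child Care Credit: $339,200 is $19,500 into a $28,000 phase-out range, leaving 8,500/28,000 of the credit: $560 × 8,500/28,000 = $170.
Total: $20,925 + $6,370 + $170 = $27,465.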